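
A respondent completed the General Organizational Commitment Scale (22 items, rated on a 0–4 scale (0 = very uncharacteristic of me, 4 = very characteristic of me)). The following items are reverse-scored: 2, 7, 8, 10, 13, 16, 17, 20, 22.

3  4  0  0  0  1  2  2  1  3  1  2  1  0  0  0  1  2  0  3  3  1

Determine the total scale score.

32

Reversing items 2, 7, 8, 10, 13, 16, 17, 20 and 22 with 4 − raw:
Total = 3 + (4−4) + 0 + 0 + 0 + 1 + (4−2) + (4−2) + 1 + (4−3) + 1 + 2 + (4−1) + 0 + 0 + (4−0) + (4−1) + 2 + 0 + (4−3) + 3 + (4−1)
      = 3 + 0 + 0 + 0 + 0 + 1 + 2 + 2 + 1 + 1 + 1 + 2 + 3 + 0 + 0 + 4 + 3 + 2 + 0 + 1 + 3 + 3 = 32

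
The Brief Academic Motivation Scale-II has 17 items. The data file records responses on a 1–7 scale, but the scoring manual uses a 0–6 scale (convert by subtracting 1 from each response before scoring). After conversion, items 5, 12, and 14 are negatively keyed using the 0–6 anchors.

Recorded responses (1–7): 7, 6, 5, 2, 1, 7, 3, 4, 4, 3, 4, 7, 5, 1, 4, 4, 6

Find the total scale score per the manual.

Convert to 0–6: 6, 5, 4, 1, 0, 6, 2, 3, 3, 2, 3, 6, 4, 0, 3, 3, 5
Reverse-coded (reversed = (0+6) − raw = 6 − raw):
  item 5: 6 − 0 = 6
  item 12: 6 − 6 = 0
  item 14: 6 − 0 = 6
Scored: 6, 5, 4, 1, 6, 6, 2, 3, 3, 2, 3, 0, 4, 6, 3, 3, 5
Total = 62

62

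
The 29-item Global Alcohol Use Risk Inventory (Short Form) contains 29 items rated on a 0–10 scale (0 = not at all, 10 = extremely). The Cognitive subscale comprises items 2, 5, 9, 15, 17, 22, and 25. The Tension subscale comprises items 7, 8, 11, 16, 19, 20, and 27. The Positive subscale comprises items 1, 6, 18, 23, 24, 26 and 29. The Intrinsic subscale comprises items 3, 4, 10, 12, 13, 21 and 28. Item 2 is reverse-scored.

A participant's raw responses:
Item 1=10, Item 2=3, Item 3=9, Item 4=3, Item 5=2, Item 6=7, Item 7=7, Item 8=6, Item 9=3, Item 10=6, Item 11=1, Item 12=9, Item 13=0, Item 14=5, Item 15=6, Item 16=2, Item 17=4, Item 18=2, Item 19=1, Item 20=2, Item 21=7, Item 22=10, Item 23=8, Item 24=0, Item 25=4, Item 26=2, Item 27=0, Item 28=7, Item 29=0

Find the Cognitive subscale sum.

36

Cognitive items: 2, 5, 9, 15, 17, 22, 25.
Of these, item 2 is reverse-scored; reverse-coded value = 10 − response.
  item 2: 10 − 3 = 7
  item 5: 2
  item 9: 3
  item 15: 6
  item 17: 4
  item 22: 10
  item 25: 4
Sum = 7 + 2 + 3 + 6 + 4 + 10 + 4 = 36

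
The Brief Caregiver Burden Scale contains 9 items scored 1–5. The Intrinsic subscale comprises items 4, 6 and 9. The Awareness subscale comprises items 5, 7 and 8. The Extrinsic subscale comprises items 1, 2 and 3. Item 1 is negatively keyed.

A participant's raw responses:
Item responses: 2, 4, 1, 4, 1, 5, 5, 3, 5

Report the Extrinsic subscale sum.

9

Extrinsic items: 1, 2, 3.
Of these, item 1 is negatively keyed; reverse-coded value = 6 − response.
  item 1: 6 − 2 = 4
  item 2: 4
  item 3: 1
Sum = 4 + 4 + 1 = 9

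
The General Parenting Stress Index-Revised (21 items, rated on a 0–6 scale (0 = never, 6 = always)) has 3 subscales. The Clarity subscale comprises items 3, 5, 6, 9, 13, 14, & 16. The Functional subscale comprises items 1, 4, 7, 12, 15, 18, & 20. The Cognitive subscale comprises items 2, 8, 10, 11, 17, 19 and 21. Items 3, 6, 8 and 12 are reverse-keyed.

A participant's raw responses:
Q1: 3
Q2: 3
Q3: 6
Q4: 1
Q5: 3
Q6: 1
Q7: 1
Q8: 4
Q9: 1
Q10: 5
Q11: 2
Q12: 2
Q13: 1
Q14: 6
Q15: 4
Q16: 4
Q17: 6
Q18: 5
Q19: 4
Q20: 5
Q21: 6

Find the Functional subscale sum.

23

Functional items: 1, 4, 7, 12, 15, 18, 20.
Of these, item 12 is reverse-keyed; reversed = (0+6) − raw = 6 − raw.
  item 1: 3
  item 4: 1
  item 7: 1
  item 12: 6 − 2 = 4
  item 15: 4
  item 18: 5
  item 20: 5
Sum = 3 + 1 + 1 + 4 + 4 + 5 + 5 = 23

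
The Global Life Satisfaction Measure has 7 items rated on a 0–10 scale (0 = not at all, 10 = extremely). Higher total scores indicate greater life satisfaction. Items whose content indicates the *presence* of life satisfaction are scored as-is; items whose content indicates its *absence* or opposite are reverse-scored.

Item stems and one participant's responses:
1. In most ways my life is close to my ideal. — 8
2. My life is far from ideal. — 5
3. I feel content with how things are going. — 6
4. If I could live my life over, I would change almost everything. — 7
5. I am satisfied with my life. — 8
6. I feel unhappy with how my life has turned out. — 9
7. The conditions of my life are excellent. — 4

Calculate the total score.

35

Items 2, 4, 6 describe the absence/opposite of life satisfaction → reverse-score.
on a 0–10 scale, reversed = 10 − raw.
  item 1: 8
  item 2: 10 − 5 = 5
  item 3: 6
  item 4: 10 − 7 = 3
  item 5: 8
  item 6: 10 − 9 = 1
  item 7: 4
Total = 8 + 5 + 6 + 3 + 8 + 1 + 4 = 35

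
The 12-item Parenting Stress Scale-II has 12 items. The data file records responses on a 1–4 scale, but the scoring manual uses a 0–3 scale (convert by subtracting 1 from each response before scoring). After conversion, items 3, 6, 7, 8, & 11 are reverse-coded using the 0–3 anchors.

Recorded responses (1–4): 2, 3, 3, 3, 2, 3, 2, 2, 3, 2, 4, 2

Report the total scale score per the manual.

Convert to 0–3: 1, 2, 2, 2, 1, 2, 1, 1, 2, 1, 3, 1
Reverse-coded (reverse-coded value = 3 − response):
  item 3: 3 − 2 = 1
  item 6: 3 − 2 = 1
  item 7: 3 − 1 = 2
  item 8: 3 − 1 = 2
  item 11: 3 − 3 = 0
Scored: 1, 2, 1, 2, 1, 1, 2, 2, 2, 1, 0, 1
Total = 16

16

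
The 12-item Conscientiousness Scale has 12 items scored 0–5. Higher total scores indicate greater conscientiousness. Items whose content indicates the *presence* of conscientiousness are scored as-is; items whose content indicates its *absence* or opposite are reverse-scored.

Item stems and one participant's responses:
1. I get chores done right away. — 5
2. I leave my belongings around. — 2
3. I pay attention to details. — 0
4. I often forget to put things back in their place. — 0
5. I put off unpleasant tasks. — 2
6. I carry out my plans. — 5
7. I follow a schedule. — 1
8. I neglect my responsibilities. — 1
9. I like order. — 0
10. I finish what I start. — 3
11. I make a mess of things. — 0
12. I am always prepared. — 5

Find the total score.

39

Items 2, 4, 5, 8, 11 describe the absence/opposite of conscientiousness → reverse-score.
reverse-coded value = 5 − response.
  item 1: 5
  item 2: 5 − 2 = 3
  item 3: 0
  item 4: 5 − 0 = 5
  item 5: 5 − 2 = 3
  item 6: 5
  item 7: 1
  item 8: 5 − 1 = 4
  item 9: 0
  item 10: 3
  item 11: 5 − 0 = 5
  item 12: 5
Total = 5 + 3 + 0 + 5 + 3 + 5 + 1 + 4 + 0 + 3 + 5 + 5 = 39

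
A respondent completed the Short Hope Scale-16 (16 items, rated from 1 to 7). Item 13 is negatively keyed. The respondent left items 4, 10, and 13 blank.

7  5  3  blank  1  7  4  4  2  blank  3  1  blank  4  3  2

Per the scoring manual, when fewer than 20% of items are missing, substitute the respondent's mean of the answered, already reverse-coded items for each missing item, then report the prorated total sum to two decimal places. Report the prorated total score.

56.62

Reverse-coded (on a 1–7 scale, reversed = 8 − raw):
Completed scored items (13 of 16): 7, 5, 3, 1, 7, 4, 4, 2, 3, 1, 4, 3, 2; sum = 46.
Person mean = 46 / 13 ≈ 3.5385
Prorated total = (46 / 13) × 16 = 56.62 (to 2 dp)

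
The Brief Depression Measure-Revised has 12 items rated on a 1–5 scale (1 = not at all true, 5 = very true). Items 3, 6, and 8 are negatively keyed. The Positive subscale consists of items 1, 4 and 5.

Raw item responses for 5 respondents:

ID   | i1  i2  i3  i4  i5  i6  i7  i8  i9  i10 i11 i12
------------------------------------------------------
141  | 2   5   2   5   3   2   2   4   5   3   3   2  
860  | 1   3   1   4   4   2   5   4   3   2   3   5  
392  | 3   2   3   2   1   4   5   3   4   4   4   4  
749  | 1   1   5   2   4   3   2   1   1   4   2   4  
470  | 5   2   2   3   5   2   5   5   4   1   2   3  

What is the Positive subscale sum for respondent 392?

Respondent 392 raw: 3, 2, 3, 2, 1, 4, 5, 3, 4, 4, 4, 4.
Positive items: 1, 4, 5.
Reverse-coded (reversed = (1+5) − raw = 6 − raw):
  item 1: 3
  item 4: 2
  item 5: 1
Sum = 3 + 2 + 1 = 6

6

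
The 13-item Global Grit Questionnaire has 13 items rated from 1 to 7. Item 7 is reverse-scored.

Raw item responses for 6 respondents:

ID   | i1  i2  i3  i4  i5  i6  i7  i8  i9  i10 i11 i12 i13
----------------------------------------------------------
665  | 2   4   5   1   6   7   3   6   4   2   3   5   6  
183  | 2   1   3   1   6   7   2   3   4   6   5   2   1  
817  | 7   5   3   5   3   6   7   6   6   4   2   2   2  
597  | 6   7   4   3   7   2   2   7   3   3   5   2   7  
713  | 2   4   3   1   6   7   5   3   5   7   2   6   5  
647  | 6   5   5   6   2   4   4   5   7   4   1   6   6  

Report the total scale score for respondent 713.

Respondent 713 raw: 2, 4, 3, 1, 6, 7, 5, 3, 5, 7, 2, 6, 5.
Reverse-coded (reversed = (1+7) − raw = 8 − raw):
  item 1: 2
  item 2: 4
  item 3: 3
  item 4: 1
  item 5: 6
  item 6: 7
  item 7: 8 − 5 = 3
  item 8: 3
  item 9: 5
  item 10: 7
  item 11: 2
  item 12: 6
  item 13: 5
Sum = 2 + 4 + 3 + 1 + 6 + 7 + 3 + 3 + 5 + 7 + 2 + 6 + 5 = 54

54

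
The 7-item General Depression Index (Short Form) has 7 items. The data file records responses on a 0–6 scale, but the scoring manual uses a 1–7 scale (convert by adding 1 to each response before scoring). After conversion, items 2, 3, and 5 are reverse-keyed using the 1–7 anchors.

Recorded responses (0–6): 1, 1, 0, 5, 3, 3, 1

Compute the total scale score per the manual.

Convert to 1–7: 2, 2, 1, 6, 4, 4, 2
Reverse-coded (reverse-coded value = 8 − response):
  item 2: 8 − 2 = 6
  item 3: 8 − 1 = 7
  item 5: 8 − 4 = 4
Scored: 2, 6, 7, 6, 4, 4, 2
Total = 31

31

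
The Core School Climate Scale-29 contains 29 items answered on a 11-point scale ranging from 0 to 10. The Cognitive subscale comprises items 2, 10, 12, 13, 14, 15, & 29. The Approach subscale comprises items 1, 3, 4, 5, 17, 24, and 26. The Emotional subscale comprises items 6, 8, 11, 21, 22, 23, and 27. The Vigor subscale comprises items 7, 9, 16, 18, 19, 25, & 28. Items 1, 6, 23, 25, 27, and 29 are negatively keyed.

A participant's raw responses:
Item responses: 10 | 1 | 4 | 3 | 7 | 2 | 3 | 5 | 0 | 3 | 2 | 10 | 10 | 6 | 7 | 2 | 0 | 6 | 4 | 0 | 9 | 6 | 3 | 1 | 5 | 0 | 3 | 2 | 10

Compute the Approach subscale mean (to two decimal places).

2.14

Approach items: 1, 3, 4, 5, 17, 24, 26.
Of these, item 1 is negatively keyed; reversed = (0+10) − raw = 10 − raw.
  item 1: 10 − 10 = 0
  item 3: 4
  item 4: 3
  item 5: 7
  item 17: 0
  item 24: 1
  item 26: 0
Sum = 0 + 4 + 3 + 7 + 0 + 1 + 0 = 15
Mean = 15 / 7 = 2.14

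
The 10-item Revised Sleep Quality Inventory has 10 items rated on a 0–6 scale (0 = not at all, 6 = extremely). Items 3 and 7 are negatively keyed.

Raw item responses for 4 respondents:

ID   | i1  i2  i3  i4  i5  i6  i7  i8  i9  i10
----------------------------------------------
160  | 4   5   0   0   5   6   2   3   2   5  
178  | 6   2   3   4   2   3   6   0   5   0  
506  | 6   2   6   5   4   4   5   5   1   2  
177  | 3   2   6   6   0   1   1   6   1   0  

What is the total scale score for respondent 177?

24

Respondent 177 raw: 3, 2, 6, 6, 0, 1, 1, 6, 1, 0.
Reverse-coded (reversed = (0+6) − raw = 6 − raw):
  item 1: 3
  item 2: 2
  item 3: 6 − 6 = 0
  item 4: 6
  item 5: 0
  item 6: 1
  item 7: 6 − 1 = 5
  item 8: 6
  item 9: 1
  item 10: 0
Sum = 3 + 2 + 0 + 6 + 0 + 1 + 5 + 6 + 1 + 0 = 24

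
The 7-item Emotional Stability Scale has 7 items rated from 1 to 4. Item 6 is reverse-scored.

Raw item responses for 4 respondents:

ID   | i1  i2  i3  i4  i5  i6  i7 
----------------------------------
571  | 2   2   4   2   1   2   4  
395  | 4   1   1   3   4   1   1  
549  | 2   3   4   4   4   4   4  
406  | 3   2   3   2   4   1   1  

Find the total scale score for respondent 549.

Respondent 549 raw: 2, 3, 4, 4, 4, 4, 4.
Reverse-coded (reversed = (1+4) − raw = 5 − raw):
  item 1: 2
  item 2: 3
  item 3: 4
  item 4: 4
  item 5: 4
  item 6: 5 − 4 = 1
  item 7: 4
Sum = 2 + 3 + 4 + 4 + 4 + 1 + 4 = 22

22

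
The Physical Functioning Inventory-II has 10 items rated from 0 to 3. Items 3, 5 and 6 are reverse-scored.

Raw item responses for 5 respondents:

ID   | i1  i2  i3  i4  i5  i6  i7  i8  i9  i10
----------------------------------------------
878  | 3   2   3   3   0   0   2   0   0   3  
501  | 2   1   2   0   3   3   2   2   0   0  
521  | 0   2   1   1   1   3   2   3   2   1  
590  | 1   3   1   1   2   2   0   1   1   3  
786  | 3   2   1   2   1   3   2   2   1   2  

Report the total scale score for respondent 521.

Respondent 521 raw: 0, 2, 1, 1, 1, 3, 2, 3, 2, 1.
Reverse-coded (reverse-coded value = 3 − response):
  item 1: 0
  item 2: 2
  item 3: 3 − 1 = 2
  item 4: 1
  item 5: 3 − 1 = 2
  item 6: 3 − 3 = 0
  item 7: 2
  item 8: 3
  item 9: 2
  item 10: 1
Sum = 0 + 2 + 2 + 1 + 2 + 0 + 2 + 3 + 2 + 1 = 15

15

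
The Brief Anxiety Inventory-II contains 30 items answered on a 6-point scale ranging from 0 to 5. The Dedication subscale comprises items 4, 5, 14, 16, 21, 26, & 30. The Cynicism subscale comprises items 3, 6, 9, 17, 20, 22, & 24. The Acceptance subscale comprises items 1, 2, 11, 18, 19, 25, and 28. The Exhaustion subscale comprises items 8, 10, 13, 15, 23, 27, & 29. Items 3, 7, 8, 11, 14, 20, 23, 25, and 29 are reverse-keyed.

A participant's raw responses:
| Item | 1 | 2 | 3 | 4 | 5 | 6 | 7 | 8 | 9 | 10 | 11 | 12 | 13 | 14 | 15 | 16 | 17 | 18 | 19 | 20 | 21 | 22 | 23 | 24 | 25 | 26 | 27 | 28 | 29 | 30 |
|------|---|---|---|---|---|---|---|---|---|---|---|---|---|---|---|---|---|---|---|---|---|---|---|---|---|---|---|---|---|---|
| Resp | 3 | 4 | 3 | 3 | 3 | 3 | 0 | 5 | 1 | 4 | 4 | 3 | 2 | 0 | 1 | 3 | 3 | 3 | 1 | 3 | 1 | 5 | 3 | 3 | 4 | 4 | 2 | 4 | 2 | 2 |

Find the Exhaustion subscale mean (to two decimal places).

Exhaustion items: 8, 10, 13, 15, 23, 27, 29.
Of these, items 8, 23, and 29 are reverse-keyed; on a 0–5 scale, reversed = 5 − raw.
  item 8: 5 − 5 = 0
  item 10: 4
  item 13: 2
  item 15: 1
  item 23: 5 − 3 = 2
  item 27: 2
  item 29: 5 − 2 = 3
Sum = 0 + 4 + 2 + 1 + 2 + 2 + 3 = 14
Mean = 14 / 7 = 2.00

2.00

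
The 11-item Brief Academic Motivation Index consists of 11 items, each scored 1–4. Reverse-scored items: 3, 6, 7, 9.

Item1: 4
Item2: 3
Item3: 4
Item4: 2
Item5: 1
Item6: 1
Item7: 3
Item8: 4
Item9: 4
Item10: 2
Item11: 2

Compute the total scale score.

Reverse-coded items (reversed = (1+4) − raw = 5 − raw):
  item 3: 5 − 4 = 1
  item 6: 5 − 1 = 4
  item 7: 5 − 3 = 2
  item 9: 5 − 4 = 1
Scored responses: 4, 3, 1, 2, 1, 4, 2, 4, 1, 2, 2
Total = 4 + 3 + 1 + 2 + 1 + 4 + 2 + 4 + 1 + 2 + 2 = 26

26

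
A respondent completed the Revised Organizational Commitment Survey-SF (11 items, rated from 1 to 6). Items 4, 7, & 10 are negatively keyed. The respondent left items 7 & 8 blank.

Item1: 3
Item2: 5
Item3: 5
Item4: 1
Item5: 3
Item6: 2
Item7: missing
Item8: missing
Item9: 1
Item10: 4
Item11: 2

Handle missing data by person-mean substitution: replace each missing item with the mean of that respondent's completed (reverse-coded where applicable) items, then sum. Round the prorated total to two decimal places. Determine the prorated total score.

Reverse-coded (reverse-coded value = 7 − response):
  item 4: 7 − 1 = 6
  item 10: 7 − 4 = 3
Completed scored items (9 of 11): 3, 5, 5, 6, 3, 2, 1, 3, 2; sum = 30.
Person mean = 30 / 9 ≈ 3.3333
Prorated total = (30 / 9) × 11 = 36.67 (to 2 dp)

36.67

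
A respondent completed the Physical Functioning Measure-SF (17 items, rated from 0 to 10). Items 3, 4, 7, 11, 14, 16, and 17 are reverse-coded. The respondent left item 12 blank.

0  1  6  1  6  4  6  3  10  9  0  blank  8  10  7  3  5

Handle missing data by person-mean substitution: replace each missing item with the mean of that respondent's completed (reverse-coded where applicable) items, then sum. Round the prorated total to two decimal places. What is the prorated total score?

92.44

Reverse-coded (reverse-coded value = 10 − response):
  item 3: 10 − 6 = 4
  item 4: 10 − 1 = 9
  item 7: 10 − 6 = 4
  item 11: 10 − 0 = 10
  item 14: 10 − 10 = 0
  item 16: 10 − 3 = 7
  item 17: 10 − 5 = 5
Completed scored items (16 of 17): 0, 1, 4, 9, 6, 4, 4, 3, 10, 9, 10, 8, 0, 7, 7, 5; sum = 87.
Person mean = 87 / 16 ≈ 5.4375
Prorated total = (87 / 16) × 17 = 92.44 (to 2 dp)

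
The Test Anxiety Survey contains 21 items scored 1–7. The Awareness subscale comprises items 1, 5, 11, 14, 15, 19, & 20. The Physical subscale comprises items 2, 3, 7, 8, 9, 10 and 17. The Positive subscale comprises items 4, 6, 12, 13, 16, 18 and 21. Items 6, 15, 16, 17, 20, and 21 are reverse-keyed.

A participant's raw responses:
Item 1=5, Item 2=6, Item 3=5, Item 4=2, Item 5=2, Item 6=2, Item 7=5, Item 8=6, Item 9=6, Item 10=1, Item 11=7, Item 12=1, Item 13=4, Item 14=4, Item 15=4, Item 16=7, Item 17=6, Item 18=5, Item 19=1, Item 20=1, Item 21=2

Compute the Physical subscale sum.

Physical items: 2, 3, 7, 8, 9, 10, 17.
Of these, item 17 is reverse-keyed; on a 1–7 scale, reversed = 8 − raw.
  item 2: 6
  item 3: 5
  item 7: 5
  item 8: 6
  item 9: 6
  item 10: 1
  item 17: 8 − 6 = 2
Sum = 6 + 5 + 5 + 6 + 6 + 1 + 2 = 31

31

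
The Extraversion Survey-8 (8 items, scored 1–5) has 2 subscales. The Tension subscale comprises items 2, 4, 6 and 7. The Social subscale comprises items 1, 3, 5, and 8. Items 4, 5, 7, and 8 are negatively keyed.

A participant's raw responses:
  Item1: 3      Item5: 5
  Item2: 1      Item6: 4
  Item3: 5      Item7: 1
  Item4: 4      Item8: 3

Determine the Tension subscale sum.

12

Tension items: 2, 4, 6, 7.
Of these, items 4 & 7 are negatively keyed; on a 1–5 scale, reversed = 6 − raw.
  item 2: 1
  item 4: 6 − 4 = 2
  item 6: 4
  item 7: 6 − 1 = 5
Sum = 1 + 2 + 4 + 5 = 12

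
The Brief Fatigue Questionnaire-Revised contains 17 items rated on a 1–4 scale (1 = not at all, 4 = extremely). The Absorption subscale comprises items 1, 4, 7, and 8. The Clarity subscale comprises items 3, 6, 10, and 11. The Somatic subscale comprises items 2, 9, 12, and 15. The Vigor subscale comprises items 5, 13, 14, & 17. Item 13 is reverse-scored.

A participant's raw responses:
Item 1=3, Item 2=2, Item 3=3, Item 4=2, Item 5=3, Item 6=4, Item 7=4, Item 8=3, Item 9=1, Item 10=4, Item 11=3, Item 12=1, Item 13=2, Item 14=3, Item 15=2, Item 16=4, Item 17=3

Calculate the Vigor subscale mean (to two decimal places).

3.00

Vigor items: 5, 13, 14, 17.
Of these, item 13 is reverse-scored; on a 1–4 scale, reversed = 5 − raw.
  item 5: 3
  item 13: 5 − 2 = 3
  item 14: 3
  item 17: 3
Sum = 3 + 3 + 3 + 3 = 12
Mean = 12 / 4 = 3.00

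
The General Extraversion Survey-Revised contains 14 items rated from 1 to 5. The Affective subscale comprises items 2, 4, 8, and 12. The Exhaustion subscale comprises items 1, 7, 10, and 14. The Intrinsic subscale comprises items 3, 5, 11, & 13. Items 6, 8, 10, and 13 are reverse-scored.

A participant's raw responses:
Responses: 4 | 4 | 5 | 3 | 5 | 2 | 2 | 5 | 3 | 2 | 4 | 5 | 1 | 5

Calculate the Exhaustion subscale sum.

15

Exhaustion items: 1, 7, 10, 14.
Of these, item 10 is reverse-scored; on a 1–5 scale, reversed = 6 − raw.
  item 1: 4
  item 7: 2
  item 10: 6 − 2 = 4
  item 14: 5
Sum = 4 + 2 + 4 + 5 = 15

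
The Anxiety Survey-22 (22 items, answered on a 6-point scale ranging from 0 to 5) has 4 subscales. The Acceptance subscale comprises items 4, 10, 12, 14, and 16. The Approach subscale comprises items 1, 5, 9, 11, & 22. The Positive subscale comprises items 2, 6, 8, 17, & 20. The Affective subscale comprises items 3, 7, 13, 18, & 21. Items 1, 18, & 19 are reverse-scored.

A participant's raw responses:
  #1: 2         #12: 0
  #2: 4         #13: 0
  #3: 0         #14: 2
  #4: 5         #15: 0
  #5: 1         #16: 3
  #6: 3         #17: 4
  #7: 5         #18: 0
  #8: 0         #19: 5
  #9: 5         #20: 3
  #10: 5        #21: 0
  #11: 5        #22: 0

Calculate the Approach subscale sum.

14

Approach items: 1, 5, 9, 11, 22.
Of these, item 1 is reverse-scored; on a 0–5 scale, reversed = 5 − raw.
  item 1: 5 − 2 = 3
  item 5: 1
  item 9: 5
  item 11: 5
  item 22: 0
Sum = 3 + 1 + 5 + 5 + 0 = 14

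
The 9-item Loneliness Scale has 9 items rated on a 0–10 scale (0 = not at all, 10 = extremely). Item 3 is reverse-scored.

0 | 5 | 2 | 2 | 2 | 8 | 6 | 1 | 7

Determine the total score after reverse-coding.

39

Reverse-coded items (reverse-coded value = 10 − response):
  item 3: 10 − 2 = 8
Scored responses: 0, 5, 8, 2, 2, 8, 6, 1, 7
Total = 0 + 5 + 8 + 2 + 2 + 8 + 6 + 1 + 7 = 39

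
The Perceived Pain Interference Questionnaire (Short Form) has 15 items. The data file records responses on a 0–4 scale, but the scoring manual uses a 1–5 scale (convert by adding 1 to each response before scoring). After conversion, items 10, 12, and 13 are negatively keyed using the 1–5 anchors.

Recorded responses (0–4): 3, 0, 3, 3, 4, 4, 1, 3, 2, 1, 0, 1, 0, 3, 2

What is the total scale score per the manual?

53

Convert to 1–5: 4, 1, 4, 4, 5, 5, 2, 4, 3, 2, 1, 2, 1, 4, 3
Reverse-coded (reverse-coded value = 6 − response):
  item 10: 6 − 2 = 4
  item 12: 6 − 2 = 4
  item 13: 6 − 1 = 5
Scored: 4, 1, 4, 4, 5, 5, 2, 4, 3, 4, 1, 4, 5, 4, 3
Total = 53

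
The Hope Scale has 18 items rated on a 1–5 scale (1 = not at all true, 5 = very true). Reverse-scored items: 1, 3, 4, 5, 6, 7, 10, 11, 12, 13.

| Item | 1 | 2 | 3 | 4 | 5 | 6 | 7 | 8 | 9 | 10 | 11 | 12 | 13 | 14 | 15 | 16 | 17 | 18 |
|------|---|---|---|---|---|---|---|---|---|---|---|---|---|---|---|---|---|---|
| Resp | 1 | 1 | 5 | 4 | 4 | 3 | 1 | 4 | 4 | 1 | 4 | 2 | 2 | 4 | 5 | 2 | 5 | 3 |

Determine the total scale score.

Raw sum = 55. Reverse-scored items: 1, 3, 4, 5, 6, 7, 10, 11, 12, 13; their raw sum = 27.
Each reversal replaces raw with 6 − raw, changing the total by 6 − 2·raw per item.
Total = 55 + 10·6 − 2·27 = 55 + 60 − 54 = 61

61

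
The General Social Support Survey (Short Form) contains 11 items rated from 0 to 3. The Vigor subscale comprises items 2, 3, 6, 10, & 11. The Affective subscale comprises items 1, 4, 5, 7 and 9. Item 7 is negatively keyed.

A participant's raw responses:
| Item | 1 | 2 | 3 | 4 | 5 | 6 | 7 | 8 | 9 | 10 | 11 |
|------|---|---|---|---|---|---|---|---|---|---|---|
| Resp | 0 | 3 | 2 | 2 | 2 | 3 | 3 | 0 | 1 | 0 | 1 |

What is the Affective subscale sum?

5

Affective items: 1, 4, 5, 7, 9.
Of these, item 7 is negatively keyed; on a 0–3 scale, reversed = 3 − raw.
  item 1: 0
  item 4: 2
  item 5: 2
  item 7: 3 − 3 = 0
  item 9: 1
Sum = 0 + 2 + 2 + 0 + 1 = 5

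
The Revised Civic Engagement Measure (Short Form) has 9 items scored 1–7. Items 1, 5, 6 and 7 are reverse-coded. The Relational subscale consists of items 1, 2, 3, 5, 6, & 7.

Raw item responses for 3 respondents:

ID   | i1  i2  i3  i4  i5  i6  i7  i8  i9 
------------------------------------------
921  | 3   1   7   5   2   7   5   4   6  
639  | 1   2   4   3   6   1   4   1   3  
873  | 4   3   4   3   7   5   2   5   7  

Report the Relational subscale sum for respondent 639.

26

Respondent 639 raw: 1, 2, 4, 3, 6, 1, 4, 1, 3.
Relational items: 1, 2, 3, 5, 6, 7.
Reverse-coded (on a 1–7 scale, reversed = 8 − raw):
  item 1: 8 − 1 = 7
  item 2: 2
  item 3: 4
  item 5: 8 − 6 = 2
  item 6: 8 − 1 = 7
  item 7: 8 − 4 = 4
Sum = 7 + 2 + 4 + 2 + 7 + 4 = 26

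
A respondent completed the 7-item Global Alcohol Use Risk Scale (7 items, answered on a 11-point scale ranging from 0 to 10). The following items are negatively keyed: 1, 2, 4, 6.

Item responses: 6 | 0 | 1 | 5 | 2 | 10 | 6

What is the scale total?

Reverse-coded items (reverse-coded value = 10 − response):
  item 1: 10 − 6 = 4
  item 2: 10 − 0 = 10
  item 4: 10 − 5 = 5
  item 6: 10 − 10 = 0
Scored responses: 4, 10, 1, 5, 2, 0, 6
Total = 4 + 10 + 1 + 5 + 2 + 0 + 6 = 28

28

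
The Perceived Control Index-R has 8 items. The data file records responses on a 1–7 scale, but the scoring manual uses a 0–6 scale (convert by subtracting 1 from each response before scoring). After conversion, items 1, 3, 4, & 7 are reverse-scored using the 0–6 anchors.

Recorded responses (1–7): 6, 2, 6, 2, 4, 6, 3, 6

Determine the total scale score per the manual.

25

Convert to 0–6: 5, 1, 5, 1, 3, 5, 2, 5
Reverse-coded (on a 0–6 scale, reversed = 6 − raw):
  item 1: 6 − 5 = 1
  item 3: 6 − 5 = 1
  item 4: 6 − 1 = 5
  item 7: 6 − 2 = 4
Scored: 1, 1, 1, 5, 3, 5, 4, 5
Total = 25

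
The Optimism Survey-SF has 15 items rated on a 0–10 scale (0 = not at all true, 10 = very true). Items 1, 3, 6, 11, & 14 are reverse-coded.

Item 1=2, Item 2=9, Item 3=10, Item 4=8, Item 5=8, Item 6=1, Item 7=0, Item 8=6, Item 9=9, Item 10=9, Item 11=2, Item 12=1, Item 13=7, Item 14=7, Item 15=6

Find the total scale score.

91

Reversing items 1, 3, 6, 11, and 14 with 10 − raw:
Total = (10−2) + 9 + (10−10) + 8 + 8 + (10−1) + 0 + 6 + 9 + 9 + (10−2) + 1 + 7 + (10−7) + 6
      = 8 + 9 + 0 + 8 + 8 + 9 + 0 + 6 + 9 + 9 + 8 + 1 + 7 + 3 + 6 = 91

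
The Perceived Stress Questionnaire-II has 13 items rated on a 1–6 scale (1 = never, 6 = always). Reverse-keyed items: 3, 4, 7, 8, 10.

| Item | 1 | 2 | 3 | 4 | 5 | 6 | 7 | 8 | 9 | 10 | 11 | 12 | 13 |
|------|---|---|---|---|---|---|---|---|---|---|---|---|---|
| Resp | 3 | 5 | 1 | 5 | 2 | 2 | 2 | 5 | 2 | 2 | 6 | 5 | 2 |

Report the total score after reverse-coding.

Reverse-keyed items use 7 − raw:
  item 3: 7 − 1 = 6
  item 4: 7 − 5 = 2
  item 7: 7 − 2 = 5
  item 8: 7 − 5 = 2
  item 10: 7 − 2 = 5
After reverse-coding: 3, 5, 6, 2, 2, 2, 5, 2, 2, 5, 6, 5, 2
Total = 3 + 5 + 6 + 2 + 2 + 2 + 5 + 2 + 2 + 5 + 6 + 5 + 2 = 47

47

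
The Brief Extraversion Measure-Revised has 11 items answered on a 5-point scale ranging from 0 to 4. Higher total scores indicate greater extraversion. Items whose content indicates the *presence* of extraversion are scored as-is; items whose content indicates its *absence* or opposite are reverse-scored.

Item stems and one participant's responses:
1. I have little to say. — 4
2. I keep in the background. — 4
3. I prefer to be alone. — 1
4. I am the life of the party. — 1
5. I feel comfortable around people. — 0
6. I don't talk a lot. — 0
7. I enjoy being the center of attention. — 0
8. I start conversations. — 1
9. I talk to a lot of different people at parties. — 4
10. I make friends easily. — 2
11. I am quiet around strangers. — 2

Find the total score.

Items 1, 2, 3, 6, 11 describe the absence/opposite of extraversion → reverse-score.
on a 0–4 scale, reversed = 4 − raw.
  item 1: 4 − 4 = 0
  item 2: 4 − 4 = 0
  item 3: 4 − 1 = 3
  item 4: 1
  item 5: 0
  item 6: 4 − 0 = 4
  item 7: 0
  item 8: 1
  item 9: 4
  item 10: 2
  item 11: 4 − 2 = 2
Total = 0 + 0 + 3 + 1 + 0 + 4 + 0 + 1 + 4 + 2 + 2 = 17

17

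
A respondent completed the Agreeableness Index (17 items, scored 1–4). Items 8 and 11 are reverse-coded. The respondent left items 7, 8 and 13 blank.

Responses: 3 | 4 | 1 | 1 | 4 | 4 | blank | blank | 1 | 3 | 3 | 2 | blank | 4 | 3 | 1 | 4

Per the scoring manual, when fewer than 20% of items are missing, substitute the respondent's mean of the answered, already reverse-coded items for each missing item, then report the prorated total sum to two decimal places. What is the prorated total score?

44.93

Reverse-coded (reversed = (1+4) − raw = 5 − raw):
  item 11: 5 − 3 = 2
Completed scored items (14 of 17): 3, 4, 1, 1, 4, 4, 1, 3, 2, 2, 4, 3, 1, 4; sum = 37.
Person mean = 37 / 14 ≈ 2.6429
Prorated total = (37 / 14) × 17 = 44.93 (to 2 dp)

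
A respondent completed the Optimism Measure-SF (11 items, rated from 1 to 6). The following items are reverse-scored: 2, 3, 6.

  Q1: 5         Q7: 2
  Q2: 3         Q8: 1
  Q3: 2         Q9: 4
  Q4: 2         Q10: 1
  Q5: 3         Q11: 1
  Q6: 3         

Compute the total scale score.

Reversing items 2, 3, & 6 with 7 − raw:
Total = 5 + (7−3) + (7−2) + 2 + 3 + (7−3) + 2 + 1 + 4 + 1 + 1
      = 5 + 4 + 5 + 2 + 3 + 4 + 2 + 1 + 4 + 1 + 1 = 32

32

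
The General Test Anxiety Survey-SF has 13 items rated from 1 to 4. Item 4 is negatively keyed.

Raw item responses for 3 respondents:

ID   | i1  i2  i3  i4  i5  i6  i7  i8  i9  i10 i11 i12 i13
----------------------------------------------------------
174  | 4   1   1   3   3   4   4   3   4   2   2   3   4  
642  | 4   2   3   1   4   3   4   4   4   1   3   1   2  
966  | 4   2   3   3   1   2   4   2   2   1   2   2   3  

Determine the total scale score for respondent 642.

Respondent 642 raw: 4, 2, 3, 1, 4, 3, 4, 4, 4, 1, 3, 1, 2.
Reverse-coded (on a 1–4 scale, reversed = 5 − raw):
  item 1: 4
  item 2: 2
  item 3: 3
  item 4: 5 − 1 = 4
  item 5: 4
  item 6: 3
  item 7: 4
  item 8: 4
  item 9: 4
  item 10: 1
  item 11: 3
  item 12: 1
  item 13: 2
Sum = 4 + 2 + 3 + 4 + 4 + 3 + 4 + 4 + 4 + 1 + 3 + 1 + 2 = 39

39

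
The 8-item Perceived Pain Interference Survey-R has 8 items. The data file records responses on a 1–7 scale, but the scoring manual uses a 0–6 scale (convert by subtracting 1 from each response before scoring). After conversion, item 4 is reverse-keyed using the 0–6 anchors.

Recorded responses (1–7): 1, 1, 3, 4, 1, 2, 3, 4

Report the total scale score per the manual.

11

Convert to 0–6: 0, 0, 2, 3, 0, 1, 2, 3
Reverse-coded (on a 0–6 scale, reversed = 6 − raw):
  item 4: 6 − 3 = 3
Scored: 0, 0, 2, 3, 0, 1, 2, 3
Total = 11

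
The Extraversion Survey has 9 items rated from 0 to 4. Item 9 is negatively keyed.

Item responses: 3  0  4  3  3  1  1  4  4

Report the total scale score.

19

Apply reverse scoring (reversed = (0+4) − raw = 4 − raw):
  item 9: 4 − 4 = 0
After reverse-coding: 3, 0, 4, 3, 3, 1, 1, 4, 0
Total = 3 + 0 + 4 + 3 + 3 + 1 + 1 + 4 + 0 = 19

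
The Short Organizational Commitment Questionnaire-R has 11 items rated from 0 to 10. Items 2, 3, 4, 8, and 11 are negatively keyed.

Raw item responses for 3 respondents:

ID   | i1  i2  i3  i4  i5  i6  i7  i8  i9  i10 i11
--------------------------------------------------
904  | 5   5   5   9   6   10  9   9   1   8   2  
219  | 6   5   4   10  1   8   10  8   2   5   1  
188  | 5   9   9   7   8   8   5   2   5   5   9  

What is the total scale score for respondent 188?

Respondent 188 raw: 5, 9, 9, 7, 8, 8, 5, 2, 5, 5, 9.
Reverse-coded (on a 0–10 scale, reversed = 10 − raw):
  item 1: 5
  item 2: 10 − 9 = 1
  item 3: 10 − 9 = 1
  item 4: 10 − 7 = 3
  item 5: 8
  item 6: 8
  item 7: 5
  item 8: 10 − 2 = 8
  item 9: 5
  item 10: 5
  item 11: 10 − 9 = 1
Sum = 5 + 1 + 1 + 3 + 8 + 8 + 5 + 8 + 5 + 5 + 1 = 50

50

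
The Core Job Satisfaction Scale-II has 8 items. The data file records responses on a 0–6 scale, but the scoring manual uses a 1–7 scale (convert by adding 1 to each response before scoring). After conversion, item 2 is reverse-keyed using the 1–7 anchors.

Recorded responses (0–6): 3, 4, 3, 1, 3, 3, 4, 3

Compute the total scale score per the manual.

30

Convert to 1–7: 4, 5, 4, 2, 4, 4, 5, 4
Reverse-coded (reversed = (1+7) − raw = 8 − raw):
  item 2: 8 − 5 = 3
Scored: 4, 3, 4, 2, 4, 4, 5, 4
Total = 30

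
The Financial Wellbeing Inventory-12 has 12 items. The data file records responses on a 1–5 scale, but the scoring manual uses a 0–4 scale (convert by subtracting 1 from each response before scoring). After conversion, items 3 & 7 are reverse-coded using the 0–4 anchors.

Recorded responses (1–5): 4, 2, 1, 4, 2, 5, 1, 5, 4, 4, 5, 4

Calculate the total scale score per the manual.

Convert to 0–4: 3, 1, 0, 3, 1, 4, 0, 4, 3, 3, 4, 3
Reverse-coded (reversed = (0+4) − raw = 4 − raw):
  item 3: 4 − 0 = 4
  item 7: 4 − 0 = 4
Scored: 3, 1, 4, 3, 1, 4, 4, 4, 3, 3, 4, 3
Total = 37

37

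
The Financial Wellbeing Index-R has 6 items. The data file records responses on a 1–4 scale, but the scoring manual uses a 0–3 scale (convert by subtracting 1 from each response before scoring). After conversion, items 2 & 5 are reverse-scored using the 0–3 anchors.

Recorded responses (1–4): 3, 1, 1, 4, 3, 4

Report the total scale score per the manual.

Convert to 0–3: 2, 0, 0, 3, 2, 3
Reverse-coded (on a 0–3 scale, reversed = 3 − raw):
  item 2: 3 − 0 = 3
  item 5: 3 − 2 = 1
Scored: 2, 3, 0, 3, 1, 3
Total = 12

12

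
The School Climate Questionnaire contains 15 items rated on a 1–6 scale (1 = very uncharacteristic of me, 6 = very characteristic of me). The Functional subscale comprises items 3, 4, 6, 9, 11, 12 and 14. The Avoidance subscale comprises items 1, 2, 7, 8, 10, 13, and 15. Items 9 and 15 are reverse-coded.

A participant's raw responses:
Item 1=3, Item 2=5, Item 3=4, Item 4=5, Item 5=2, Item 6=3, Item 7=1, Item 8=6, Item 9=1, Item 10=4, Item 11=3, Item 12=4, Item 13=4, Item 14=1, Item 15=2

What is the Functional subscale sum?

Functional items: 3, 4, 6, 9, 11, 12, 14.
Of these, item 9 is reverse-coded; reversed = (1+6) − raw = 7 − raw.
  item 3: 4
  item 4: 5
  item 6: 3
  item 9: 7 − 1 = 6
  item 11: 3
  item 12: 4
  item 14: 1
Sum = 4 + 5 + 3 + 6 + 3 + 4 + 1 = 26

26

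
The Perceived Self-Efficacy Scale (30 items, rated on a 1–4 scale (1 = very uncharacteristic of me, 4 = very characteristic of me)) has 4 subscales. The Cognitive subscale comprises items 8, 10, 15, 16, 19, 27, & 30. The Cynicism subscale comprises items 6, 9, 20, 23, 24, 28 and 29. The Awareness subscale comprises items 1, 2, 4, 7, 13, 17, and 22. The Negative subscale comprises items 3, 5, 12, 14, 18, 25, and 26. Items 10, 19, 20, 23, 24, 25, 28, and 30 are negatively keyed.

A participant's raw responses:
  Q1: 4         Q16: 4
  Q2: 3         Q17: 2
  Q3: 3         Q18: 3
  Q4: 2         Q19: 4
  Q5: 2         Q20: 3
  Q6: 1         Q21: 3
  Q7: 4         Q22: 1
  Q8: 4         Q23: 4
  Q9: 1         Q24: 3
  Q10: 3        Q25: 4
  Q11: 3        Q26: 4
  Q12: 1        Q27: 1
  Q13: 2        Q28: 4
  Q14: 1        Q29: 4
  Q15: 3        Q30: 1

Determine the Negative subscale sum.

Negative items: 3, 5, 12, 14, 18, 25, 26.
Of these, item 25 is negatively keyed; reverse-coded value = 5 − response.
  item 3: 3
  item 5: 2
  item 12: 1
  item 14: 1
  item 18: 3
  item 25: 5 − 4 = 1
  item 26: 4
Sum = 3 + 2 + 1 + 1 + 3 + 1 + 4 = 15

15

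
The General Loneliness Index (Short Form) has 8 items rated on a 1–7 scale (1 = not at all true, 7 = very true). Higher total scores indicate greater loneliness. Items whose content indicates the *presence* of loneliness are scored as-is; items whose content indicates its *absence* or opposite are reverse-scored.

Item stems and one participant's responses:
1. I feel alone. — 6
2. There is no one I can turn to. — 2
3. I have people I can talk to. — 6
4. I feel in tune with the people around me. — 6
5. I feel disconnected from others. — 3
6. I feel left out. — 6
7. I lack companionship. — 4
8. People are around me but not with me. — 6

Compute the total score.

31

Items 3, 4 describe the absence/opposite of loneliness → reverse-score.
reversed = (1+7) − raw = 8 − raw.
  item 1: 6
  item 2: 2
  item 3: 8 − 6 = 2
  item 4: 8 − 6 = 2
  item 5: 3
  item 6: 6
  item 7: 4
  item 8: 6
Total = 6 + 2 + 2 + 2 + 3 + 6 + 4 + 6 = 31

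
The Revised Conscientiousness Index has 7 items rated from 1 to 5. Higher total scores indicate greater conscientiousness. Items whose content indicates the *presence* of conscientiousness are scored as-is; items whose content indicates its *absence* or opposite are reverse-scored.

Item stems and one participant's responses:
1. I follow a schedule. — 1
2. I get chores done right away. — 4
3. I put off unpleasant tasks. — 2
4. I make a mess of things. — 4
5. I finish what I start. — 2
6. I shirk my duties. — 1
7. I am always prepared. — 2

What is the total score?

20

Items 3, 4, 6 describe the absence/opposite of conscientiousness → reverse-score.
reversed = (1+5) − raw = 6 − raw.
  item 1: 1
  item 2: 4
  item 3: 6 − 2 = 4
  item 4: 6 − 4 = 2
  item 5: 2
  item 6: 6 − 1 = 5
  item 7: 2
Total = 1 + 4 + 4 + 2 + 2 + 5 + 2 = 20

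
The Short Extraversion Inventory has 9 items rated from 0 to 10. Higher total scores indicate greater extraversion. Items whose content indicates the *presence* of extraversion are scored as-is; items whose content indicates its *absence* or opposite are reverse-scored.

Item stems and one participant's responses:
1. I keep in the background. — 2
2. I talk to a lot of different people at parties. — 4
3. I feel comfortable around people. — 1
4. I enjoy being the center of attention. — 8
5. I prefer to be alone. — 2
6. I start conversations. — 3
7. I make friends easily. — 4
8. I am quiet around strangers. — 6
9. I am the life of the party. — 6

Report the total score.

46

Items 1, 5, 8 describe the absence/opposite of extraversion → reverse-score.
on a 0–10 scale, reversed = 10 − raw.
  item 1: 10 − 2 = 8
  item 2: 4
  item 3: 1
  item 4: 8
  item 5: 10 − 2 = 8
  item 6: 3
  item 7: 4
  item 8: 10 − 6 = 4
  item 9: 6
Total = 8 + 4 + 1 + 8 + 8 + 3 + 4 + 4 + 6 = 46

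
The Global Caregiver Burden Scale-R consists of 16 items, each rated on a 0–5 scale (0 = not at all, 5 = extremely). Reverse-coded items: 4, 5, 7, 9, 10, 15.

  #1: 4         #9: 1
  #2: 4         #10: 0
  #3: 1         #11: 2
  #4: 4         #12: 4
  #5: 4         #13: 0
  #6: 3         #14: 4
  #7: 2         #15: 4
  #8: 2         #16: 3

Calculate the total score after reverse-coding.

42

Reverse-coded items use 5 − raw:
  item 4: 5 − 4 = 1
  item 5: 5 − 4 = 1
  item 7: 5 − 2 = 3
  item 9: 5 − 1 = 4
  item 10: 5 − 0 = 5
  item 15: 5 − 4 = 1
After reverse-coding: 4, 4, 1, 1, 1, 3, 3, 2, 4, 5, 2, 4, 0, 4, 1, 3
Total = 4 + 4 + 1 + 1 + 1 + 3 + 3 + 2 + 4 + 5 + 2 + 4 + 0 + 4 + 1 + 3 = 42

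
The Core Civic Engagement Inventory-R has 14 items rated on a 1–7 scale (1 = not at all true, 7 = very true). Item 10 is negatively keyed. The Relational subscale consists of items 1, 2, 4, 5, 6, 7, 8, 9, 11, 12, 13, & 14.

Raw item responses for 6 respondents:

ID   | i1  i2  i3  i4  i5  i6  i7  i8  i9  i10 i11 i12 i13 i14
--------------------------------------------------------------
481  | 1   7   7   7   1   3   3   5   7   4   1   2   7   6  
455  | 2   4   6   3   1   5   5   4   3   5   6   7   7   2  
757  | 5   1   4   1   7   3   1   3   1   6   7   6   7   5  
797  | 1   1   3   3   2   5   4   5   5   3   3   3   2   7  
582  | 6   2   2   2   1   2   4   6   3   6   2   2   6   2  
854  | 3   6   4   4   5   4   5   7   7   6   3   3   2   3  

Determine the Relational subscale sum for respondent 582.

38

Respondent 582 raw: 6, 2, 2, 2, 1, 2, 4, 6, 3, 6, 2, 2, 6, 2.
Relational items: 1, 2, 4, 5, 6, 7, 8, 9, 11, 12, 13, 14.
Reverse-coded (on a 1–7 scale, reversed = 8 − raw):
  item 1: 6
  item 2: 2
  item 4: 2
  item 5: 1
  item 6: 2
  item 7: 4
  item 8: 6
  item 9: 3
  item 11: 2
  item 12: 2
  item 13: 6
  item 14: 2
Sum = 6 + 2 + 2 + 1 + 2 + 4 + 6 + 3 + 2 + 2 + 6 + 2 = 38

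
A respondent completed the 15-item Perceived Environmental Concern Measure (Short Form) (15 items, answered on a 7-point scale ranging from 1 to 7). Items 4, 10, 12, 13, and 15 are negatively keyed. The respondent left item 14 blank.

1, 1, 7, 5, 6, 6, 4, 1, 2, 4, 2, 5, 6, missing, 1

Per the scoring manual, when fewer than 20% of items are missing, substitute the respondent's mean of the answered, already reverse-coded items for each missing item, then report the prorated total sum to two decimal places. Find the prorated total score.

52.50

Reverse-coded (reverse-coded value = 8 − response):
  item 4: 8 − 5 = 3
  item 10: 8 − 4 = 4
  item 12: 8 − 5 = 3
  item 13: 8 − 6 = 2
  item 15: 8 − 1 = 7
Completed scored items (14 of 15): 1, 1, 7, 3, 6, 6, 4, 1, 2, 4, 2, 3, 2, 7; sum = 49.
Person mean = 49 / 14 ≈ 3.5000
Prorated total = (49 / 14) × 15 = 52.50 (to 2 dp)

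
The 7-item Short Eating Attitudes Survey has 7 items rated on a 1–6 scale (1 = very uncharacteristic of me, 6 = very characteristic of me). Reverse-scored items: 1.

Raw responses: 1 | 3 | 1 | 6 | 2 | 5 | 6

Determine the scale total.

29

Reversing item 1 with 7 − raw:
Total = (7−1) + 3 + 1 + 6 + 2 + 5 + 6
      = 6 + 3 + 1 + 6 + 2 + 5 + 6 = 29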